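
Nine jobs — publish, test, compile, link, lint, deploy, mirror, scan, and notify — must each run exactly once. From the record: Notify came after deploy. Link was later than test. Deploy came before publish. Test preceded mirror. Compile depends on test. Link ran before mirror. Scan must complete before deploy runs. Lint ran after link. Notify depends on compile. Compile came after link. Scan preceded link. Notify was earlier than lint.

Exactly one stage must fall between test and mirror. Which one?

link

Tracing the constraints gives test → link → mirror, so link sits after test and before mirror.
No other stage is forced both after test and before mirror.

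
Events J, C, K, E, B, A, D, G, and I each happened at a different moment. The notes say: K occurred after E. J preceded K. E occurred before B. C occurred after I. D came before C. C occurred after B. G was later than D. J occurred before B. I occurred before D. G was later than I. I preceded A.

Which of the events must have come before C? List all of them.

B, D, E, I, J

Directly stated before C: B, D, and I.
E reaches C via E → B → C.
J reaches C via J → B → C.
No chain forces A (or any of the others) ahead of C.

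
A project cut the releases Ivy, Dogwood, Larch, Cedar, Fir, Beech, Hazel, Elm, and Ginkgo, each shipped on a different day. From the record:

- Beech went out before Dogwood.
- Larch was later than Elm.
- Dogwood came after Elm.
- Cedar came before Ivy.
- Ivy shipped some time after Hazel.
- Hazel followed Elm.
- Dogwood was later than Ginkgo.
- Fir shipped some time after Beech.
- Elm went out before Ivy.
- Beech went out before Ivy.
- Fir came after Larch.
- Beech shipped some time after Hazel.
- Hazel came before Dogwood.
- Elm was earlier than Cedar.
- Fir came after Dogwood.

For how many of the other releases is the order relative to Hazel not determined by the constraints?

Forced before Hazel: Elm; forced after Hazel: Beech, Dogwood, Fir, and Ivy.
That leaves Cedar, Ginkgo, and Larch with no forced order relative to Hazel — 3.

3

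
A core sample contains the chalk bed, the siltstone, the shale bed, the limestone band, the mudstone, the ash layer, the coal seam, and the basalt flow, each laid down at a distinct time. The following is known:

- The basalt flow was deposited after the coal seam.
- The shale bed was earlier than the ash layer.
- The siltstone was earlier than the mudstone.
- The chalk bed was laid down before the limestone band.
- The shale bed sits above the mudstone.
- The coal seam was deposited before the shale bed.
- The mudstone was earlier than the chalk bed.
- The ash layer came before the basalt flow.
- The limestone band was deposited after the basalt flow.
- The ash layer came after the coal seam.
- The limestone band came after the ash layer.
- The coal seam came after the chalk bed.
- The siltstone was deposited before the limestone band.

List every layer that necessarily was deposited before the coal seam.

the chalk bed, the mudstone, the siltstone

Directly stated before the coal seam: the chalk bed.
The mudstone reaches the coal seam via the mudstone → the chalk bed → the coal seam.
The siltstone reaches the coal seam via the siltstone → the mudstone → the chalk bed → the coal seam.
No chain forces the ash layer (or any of the others) ahead of the coal seam.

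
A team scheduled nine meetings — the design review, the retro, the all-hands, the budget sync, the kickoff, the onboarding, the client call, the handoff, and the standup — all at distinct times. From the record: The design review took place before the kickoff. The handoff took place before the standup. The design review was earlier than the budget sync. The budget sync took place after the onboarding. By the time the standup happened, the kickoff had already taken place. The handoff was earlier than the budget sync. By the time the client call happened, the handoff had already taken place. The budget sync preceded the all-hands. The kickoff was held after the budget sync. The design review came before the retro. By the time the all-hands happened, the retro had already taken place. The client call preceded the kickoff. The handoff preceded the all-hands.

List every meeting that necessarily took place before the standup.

the budget sync, the client call, the design review, the handoff, the kickoff, the onboarding

Directly stated before the standup: the handoff and the kickoff.
The budget sync reaches the standup via the budget sync → the kickoff → the standup.
The client call reaches the standup via the client call → the kickoff → the standup.
The design review reaches the standup via the design review → the kickoff → the standup.
Likewise the onboarding reaches the standup by chaining the stated constraints.
No chain forces the retro (or any of the others) ahead of the standup.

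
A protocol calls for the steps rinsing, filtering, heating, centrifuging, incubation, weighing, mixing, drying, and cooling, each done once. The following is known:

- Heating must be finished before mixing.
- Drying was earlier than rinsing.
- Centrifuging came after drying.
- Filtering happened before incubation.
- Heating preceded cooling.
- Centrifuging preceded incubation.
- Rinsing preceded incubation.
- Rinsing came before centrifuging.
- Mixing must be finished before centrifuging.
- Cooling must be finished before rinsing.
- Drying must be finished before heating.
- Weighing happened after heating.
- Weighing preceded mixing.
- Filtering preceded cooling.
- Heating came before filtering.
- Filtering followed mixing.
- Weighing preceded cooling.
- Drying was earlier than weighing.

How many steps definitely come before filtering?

Directly stated before filtering: heating and mixing.
Drying reaches filtering via drying → heating → filtering.
Weighing reaches filtering via weighing → mixing → filtering.
No chain forces incubation (or any of the others) ahead of filtering.
That's drying, heating, mixing, and weighing — 4 in all.

4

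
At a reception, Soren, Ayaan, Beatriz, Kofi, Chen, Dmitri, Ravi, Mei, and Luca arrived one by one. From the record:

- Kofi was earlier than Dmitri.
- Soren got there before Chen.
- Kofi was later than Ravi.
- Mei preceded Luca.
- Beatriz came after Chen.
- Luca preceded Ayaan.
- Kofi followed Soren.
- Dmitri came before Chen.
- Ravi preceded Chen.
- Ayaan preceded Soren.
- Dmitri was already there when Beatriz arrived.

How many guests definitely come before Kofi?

Directly stated before Kofi: Ravi and Soren.
Ayaan reaches Kofi via Ayaan → Soren → Kofi.
Luca reaches Kofi via Luca → Ayaan → Soren → Kofi.
Mei reaches Kofi via Mei → Luca → Ayaan → Soren → Kofi.
No chain forces Dmitri (or any of the others) ahead of Kofi.
That's Ayaan, Luca, Mei, Ravi, and Soren — 5 in all.

5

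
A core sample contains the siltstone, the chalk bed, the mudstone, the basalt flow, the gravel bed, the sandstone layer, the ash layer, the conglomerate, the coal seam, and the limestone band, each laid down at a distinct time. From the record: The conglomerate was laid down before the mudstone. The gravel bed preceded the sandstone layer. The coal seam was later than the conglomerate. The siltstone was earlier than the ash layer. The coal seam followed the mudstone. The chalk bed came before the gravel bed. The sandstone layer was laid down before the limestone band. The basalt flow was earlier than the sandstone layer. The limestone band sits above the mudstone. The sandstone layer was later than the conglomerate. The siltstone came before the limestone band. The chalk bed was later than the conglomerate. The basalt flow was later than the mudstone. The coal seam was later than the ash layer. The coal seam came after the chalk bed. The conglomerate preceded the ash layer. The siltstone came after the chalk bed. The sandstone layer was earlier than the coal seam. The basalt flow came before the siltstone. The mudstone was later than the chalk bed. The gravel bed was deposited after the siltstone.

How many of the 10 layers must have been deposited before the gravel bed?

Directly stated before the gravel bed: the chalk bed and the siltstone.
The basalt flow reaches the gravel bed via the basalt flow → the siltstone → the gravel bed.
The conglomerate reaches the gravel bed via the conglomerate → the chalk bed → the gravel bed.
The mudstone reaches the gravel bed via the mudstone → the basalt flow → the siltstone → the gravel bed.
That's the basalt flow, the chalk bed, the conglomerate, the mudstone, and the siltstone — 5 in all.

5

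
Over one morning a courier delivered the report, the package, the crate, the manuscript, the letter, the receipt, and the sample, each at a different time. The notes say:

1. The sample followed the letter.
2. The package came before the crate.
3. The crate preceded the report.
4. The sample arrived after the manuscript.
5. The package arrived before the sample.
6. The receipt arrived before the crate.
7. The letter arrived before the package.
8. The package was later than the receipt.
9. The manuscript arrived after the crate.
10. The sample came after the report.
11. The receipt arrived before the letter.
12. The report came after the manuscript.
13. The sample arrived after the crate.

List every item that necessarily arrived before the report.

Directly stated before the report: the crate and the manuscript.
The letter reaches the report via the letter → the package → the crate → the report.
The package reaches the report via the package → the crate → the report.
The receipt reaches the report via the receipt → the crate → the report.
No chain forces the sample ahead of the report.

the crate, the letter, the manuscript, the package, the receipt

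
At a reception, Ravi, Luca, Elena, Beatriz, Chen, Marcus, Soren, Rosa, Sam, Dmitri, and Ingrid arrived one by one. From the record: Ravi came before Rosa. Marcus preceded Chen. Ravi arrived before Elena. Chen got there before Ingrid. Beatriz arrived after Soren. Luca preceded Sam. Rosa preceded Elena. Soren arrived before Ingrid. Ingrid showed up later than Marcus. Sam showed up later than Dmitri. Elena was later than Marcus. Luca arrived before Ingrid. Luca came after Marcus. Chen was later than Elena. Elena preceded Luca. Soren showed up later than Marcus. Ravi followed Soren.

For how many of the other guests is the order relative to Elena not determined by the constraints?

2

Forced before Elena: Marcus, Ravi, Rosa, and Soren; forced after Elena: Chen, Ingrid, Luca, and Sam.
That leaves Beatriz and Dmitri with no forced order relative to Elena — 2.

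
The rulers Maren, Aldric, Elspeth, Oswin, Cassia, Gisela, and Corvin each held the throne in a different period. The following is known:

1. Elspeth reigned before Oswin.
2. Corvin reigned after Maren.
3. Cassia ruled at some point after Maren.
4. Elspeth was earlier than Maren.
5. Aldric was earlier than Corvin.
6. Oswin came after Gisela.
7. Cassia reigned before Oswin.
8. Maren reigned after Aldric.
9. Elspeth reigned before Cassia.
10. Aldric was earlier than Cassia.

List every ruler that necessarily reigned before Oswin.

Directly stated before Oswin: Cassia, Elspeth, and Gisela.
Aldric reaches Oswin via Aldric → Cassia → Oswin.
Maren reaches Oswin via Maren → Cassia → Oswin.

Aldric, Cassia, Elspeth, Gisela, Maren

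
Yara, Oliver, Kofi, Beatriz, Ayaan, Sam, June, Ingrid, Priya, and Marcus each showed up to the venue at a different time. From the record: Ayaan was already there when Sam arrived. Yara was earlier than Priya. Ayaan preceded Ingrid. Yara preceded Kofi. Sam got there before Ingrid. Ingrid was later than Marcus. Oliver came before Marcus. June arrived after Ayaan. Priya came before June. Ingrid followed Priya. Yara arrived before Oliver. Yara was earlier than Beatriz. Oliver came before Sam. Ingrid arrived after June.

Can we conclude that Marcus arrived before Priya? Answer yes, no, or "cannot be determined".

No chain of stated constraints runs from Marcus to Priya, and none runs from Priya to Marcus either.
So the relative order of Marcus and Priya is not fixed by the given facts.

cannot be determined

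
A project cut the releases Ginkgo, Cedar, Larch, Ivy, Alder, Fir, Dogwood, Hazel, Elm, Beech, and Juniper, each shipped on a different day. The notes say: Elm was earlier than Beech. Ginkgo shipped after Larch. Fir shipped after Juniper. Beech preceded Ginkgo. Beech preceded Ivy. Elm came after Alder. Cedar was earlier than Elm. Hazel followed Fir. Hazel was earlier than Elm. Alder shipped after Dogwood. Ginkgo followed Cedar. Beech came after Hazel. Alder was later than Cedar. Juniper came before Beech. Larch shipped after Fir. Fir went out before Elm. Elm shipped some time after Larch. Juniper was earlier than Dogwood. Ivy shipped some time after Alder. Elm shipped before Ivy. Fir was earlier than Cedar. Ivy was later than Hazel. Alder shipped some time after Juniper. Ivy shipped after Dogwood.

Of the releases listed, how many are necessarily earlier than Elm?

7

Directly stated before Elm: Alder, Cedar, Fir, Hazel, and Larch.
Dogwood reaches Elm via Dogwood → Alder → Elm.
Juniper reaches Elm via Juniper → Alder → Elm.
That's Alder, Cedar, Dogwood, Fir, Hazel, Juniper, and Larch — 7 in all.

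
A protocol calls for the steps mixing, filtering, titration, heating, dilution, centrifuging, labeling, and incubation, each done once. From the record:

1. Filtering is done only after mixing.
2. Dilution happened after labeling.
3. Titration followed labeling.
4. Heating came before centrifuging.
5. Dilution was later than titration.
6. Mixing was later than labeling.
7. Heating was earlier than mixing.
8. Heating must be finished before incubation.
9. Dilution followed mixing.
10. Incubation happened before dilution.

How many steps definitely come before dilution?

5

Directly stated before dilution: incubation, labeling, mixing, and titration.
Heating reaches dilution via heating → incubation → dilution.
That's heating, incubation, labeling, mixing, and titration — 5 in all.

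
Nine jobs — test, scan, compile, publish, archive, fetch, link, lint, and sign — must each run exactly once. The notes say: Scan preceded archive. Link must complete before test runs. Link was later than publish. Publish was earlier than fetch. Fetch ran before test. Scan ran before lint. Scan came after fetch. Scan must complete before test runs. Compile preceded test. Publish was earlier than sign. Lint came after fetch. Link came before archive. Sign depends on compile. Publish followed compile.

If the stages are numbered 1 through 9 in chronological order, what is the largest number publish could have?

Publish must come before archive, fetch, link, lint, scan, sign, and test — 7 stages forced after it.
Everything else can be placed before publish in some valid order, so publish can sit as late as position 9 − 7 = 2.

2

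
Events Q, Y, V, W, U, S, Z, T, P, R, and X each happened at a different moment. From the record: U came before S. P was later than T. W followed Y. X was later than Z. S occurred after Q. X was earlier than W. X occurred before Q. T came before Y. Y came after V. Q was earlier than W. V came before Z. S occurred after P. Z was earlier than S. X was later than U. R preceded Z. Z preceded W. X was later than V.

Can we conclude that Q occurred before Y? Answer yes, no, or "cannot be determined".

No chain of stated constraints runs from Q to Y, and none runs from Y to Q either.
So the relative order of Q and Y is not fixed by the given facts.

cannot be determined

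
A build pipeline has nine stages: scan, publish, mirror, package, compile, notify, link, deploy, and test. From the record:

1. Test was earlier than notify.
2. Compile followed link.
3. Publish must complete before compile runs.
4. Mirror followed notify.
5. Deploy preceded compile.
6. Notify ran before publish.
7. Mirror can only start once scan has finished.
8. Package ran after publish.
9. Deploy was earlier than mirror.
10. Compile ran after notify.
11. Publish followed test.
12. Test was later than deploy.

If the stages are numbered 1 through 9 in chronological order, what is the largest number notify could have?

Notify must come before compile, mirror, package, and publish — 4 stages forced after it.
Everything else can be placed before notify in some valid order, so notify can sit as late as position 9 − 4 = 5.

5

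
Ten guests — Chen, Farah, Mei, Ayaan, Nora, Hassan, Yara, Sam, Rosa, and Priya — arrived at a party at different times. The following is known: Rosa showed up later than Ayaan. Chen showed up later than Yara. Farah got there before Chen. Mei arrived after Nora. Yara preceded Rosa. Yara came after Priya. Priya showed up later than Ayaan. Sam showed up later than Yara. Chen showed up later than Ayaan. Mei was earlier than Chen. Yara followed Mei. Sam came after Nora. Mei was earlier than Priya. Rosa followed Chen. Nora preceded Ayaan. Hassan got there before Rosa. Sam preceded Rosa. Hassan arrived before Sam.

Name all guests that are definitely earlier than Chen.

Directly stated before Chen: Ayaan, Farah, Mei, and Yara.
Nora reaches Chen via Nora → Ayaan → Chen.
Priya reaches Chen via Priya → Yara → Chen.
No chain forces Hassan (or any of the others) ahead of Chen.

Ayaan, Farah, Mei, Nora, Priya, Yara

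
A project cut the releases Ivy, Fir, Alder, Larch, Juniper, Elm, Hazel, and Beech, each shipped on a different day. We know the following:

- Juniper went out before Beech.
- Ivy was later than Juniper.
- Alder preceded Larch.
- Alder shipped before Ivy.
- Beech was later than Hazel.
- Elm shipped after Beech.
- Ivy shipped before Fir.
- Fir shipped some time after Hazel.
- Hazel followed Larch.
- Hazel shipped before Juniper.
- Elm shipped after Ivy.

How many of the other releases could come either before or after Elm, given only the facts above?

Forced before Elm: Alder, Beech, Hazel, Ivy, Juniper, and Larch.
That leaves Fir with no forced order relative to Elm — 1.

1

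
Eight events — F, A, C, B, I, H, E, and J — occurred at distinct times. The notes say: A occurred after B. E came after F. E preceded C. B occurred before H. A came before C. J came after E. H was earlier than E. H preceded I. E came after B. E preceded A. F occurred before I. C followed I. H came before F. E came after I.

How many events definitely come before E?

Directly stated before E: B, F, H, and I.
That's B, F, H, and I — 4 in all.

4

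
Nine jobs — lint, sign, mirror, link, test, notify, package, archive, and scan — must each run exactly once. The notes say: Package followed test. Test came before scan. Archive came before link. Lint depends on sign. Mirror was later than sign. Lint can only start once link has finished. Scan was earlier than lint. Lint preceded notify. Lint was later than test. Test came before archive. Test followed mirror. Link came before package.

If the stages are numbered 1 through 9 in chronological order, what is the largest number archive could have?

Archive must come before link, lint, notify, and package — 4 stages forced after it.
Everything else can be placed before archive in some valid order, so archive can sit as late as position 9 − 4 = 5.

5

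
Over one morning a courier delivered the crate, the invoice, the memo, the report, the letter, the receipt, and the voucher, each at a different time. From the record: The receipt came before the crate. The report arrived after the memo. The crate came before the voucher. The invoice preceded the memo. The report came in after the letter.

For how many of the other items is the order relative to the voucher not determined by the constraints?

Forced before the voucher: the crate and the receipt.
That leaves the invoice, the letter, the memo, and the report with no forced order relative to the voucher — 4.

4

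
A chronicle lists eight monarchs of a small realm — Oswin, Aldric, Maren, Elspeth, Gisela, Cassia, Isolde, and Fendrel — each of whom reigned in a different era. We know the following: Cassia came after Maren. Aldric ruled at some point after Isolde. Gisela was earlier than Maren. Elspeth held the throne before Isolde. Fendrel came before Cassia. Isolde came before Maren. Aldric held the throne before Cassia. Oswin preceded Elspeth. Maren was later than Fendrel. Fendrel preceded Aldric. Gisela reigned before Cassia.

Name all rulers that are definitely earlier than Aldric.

Elspeth, Fendrel, Isolde, Oswin

Directly stated before Aldric: Fendrel and Isolde.
Elspeth reaches Aldric via Elspeth → Isolde → Aldric.
Oswin reaches Aldric via Oswin → Elspeth → Isolde → Aldric.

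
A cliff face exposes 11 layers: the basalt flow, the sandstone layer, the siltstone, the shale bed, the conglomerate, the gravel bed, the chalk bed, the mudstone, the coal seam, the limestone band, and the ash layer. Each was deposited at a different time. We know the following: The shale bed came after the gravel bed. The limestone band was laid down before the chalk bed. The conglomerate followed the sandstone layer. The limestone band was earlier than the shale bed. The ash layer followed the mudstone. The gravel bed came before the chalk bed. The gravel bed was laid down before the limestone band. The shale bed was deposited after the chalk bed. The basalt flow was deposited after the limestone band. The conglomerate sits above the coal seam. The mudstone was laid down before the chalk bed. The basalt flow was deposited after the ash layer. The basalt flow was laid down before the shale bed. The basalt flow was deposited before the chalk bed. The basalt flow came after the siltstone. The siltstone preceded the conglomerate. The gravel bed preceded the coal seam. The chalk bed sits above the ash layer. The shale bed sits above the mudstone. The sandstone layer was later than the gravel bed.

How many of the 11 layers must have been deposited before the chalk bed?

6

Directly stated before the chalk bed: the ash layer, the basalt flow, the gravel bed, the limestone band, and the mudstone.
The siltstone reaches the chalk bed via the siltstone → the basalt flow → the chalk bed.
No chain forces the conglomerate (or any of the others) ahead of the chalk bed.
That's the ash layer, the basalt flow, the gravel bed, the limestone band, the mudstone, and the siltstone — 6 in all.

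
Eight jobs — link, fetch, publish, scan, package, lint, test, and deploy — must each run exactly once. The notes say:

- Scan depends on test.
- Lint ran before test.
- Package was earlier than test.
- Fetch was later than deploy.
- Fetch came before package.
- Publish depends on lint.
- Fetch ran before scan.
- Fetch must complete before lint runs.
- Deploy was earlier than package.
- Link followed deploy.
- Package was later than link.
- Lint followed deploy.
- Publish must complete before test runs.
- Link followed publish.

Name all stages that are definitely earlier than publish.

deploy, fetch, lint

Directly stated before publish: lint.
Deploy reaches publish via deploy → lint → publish.
Fetch reaches publish via fetch → lint → publish.
No chain forces scan (or any of the others) ahead of publish.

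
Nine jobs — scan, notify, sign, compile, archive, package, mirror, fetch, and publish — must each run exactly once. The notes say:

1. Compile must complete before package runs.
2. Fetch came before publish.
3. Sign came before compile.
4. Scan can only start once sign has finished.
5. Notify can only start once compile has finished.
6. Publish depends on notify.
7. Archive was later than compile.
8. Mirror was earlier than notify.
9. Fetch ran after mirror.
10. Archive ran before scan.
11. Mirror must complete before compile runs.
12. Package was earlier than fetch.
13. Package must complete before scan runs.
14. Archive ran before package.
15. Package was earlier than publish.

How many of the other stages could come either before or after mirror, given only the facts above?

Forced after mirror: archive, compile, fetch, notify, package, publish, and scan.
That leaves sign with no forced order relative to mirror — 1.

1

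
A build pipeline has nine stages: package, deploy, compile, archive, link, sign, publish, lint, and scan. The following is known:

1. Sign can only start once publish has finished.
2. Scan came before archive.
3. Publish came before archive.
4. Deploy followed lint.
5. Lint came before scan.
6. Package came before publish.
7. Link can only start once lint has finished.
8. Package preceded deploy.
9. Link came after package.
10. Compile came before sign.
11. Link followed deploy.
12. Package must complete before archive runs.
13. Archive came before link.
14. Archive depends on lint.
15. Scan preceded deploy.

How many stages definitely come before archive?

4

Directly stated before archive: lint, package, publish, and scan.
That's lint, package, publish, and scan — 4 in all.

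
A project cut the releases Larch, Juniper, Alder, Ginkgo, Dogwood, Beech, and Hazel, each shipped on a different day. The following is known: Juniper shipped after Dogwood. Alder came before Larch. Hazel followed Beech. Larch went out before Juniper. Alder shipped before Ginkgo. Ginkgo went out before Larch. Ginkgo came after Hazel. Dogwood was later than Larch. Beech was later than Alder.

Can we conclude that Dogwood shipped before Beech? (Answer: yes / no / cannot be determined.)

Tracing the constraints gives Beech → Hazel → Ginkgo → Larch → Dogwood, so Beech must come before Dogwood.
That means Dogwood cannot be before Beech.

no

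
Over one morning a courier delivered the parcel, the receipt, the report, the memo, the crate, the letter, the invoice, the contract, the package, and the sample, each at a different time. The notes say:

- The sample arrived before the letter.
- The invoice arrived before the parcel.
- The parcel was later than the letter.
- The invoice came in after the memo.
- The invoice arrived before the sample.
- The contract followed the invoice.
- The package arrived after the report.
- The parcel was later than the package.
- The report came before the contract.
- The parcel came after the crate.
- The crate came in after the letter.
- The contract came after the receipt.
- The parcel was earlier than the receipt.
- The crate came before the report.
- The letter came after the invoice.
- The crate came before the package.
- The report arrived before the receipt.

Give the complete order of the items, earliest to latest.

the memo, the invoice, the sample, the letter, the crate, the report, the package, the parcel, the receipt, the contract

The constraints fix every adjacent pair, so only one ordering works:
the memo → the invoice → the sample → the letter → the crate → the report → the package → the parcel → the receipt → the contract.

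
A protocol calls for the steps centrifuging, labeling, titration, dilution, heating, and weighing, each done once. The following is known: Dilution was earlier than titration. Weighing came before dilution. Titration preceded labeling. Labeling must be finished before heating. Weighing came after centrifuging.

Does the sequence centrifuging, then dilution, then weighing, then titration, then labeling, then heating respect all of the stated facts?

The constraints require weighing before dilution, but in the proposed sequence dilution appears ahead of weighing. That one violation is enough.

no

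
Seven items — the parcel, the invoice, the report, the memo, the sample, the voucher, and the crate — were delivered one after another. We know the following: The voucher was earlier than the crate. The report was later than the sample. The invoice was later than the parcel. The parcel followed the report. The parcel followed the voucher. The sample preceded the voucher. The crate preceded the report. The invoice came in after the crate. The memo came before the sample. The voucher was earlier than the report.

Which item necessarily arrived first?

The memo has a chain of constraints placing it before every other item, so the memo must be first.

the memo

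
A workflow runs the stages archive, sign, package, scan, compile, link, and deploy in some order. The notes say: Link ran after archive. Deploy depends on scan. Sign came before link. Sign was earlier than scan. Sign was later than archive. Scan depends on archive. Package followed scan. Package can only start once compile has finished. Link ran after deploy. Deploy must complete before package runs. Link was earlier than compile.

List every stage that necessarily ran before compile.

Directly stated before compile: link.
Archive reaches compile via archive → link → compile.
Deploy reaches compile via deploy → link → compile.
Scan reaches compile via scan → deploy → link → compile.
Likewise sign reaches compile by chaining the stated constraints.

archive, deploy, link, scan, sign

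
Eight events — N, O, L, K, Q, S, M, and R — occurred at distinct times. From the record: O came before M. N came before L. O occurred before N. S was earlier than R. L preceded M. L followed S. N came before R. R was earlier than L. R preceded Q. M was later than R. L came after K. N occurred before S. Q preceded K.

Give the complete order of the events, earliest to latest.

The constraints fix every adjacent pair, so only one ordering works:
O → N → S → R → Q → K → L → M.

O, N, S, R, Q, K, L, M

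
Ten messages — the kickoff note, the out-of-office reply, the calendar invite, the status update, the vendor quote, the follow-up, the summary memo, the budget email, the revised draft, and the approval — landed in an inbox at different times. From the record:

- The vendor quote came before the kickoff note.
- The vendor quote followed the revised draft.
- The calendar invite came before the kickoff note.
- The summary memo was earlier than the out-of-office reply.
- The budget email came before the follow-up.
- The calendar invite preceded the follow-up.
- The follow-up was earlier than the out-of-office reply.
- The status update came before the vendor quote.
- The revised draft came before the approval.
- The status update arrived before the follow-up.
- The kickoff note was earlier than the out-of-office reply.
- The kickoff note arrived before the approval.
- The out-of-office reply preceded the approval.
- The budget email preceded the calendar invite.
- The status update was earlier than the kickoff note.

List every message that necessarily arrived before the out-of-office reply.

the budget email, the calendar invite, the follow-up, the kickoff note, the revised draft, the status update, the summary memo, the vendor quote

Directly stated before the out-of-office reply: the follow-up, the kickoff note, and the summary memo.
The budget email reaches the out-of-office reply via the budget email → the follow-up → the out-of-office reply.
The calendar invite reaches the out-of-office reply via the calendar invite → the follow-up → the out-of-office reply.
The revised draft reaches the out-of-office reply via the revised draft → the vendor quote → the kickoff note → the out-of-office reply.
Likewise the status update and the vendor quote each reach the out-of-office reply by chaining the stated constraints.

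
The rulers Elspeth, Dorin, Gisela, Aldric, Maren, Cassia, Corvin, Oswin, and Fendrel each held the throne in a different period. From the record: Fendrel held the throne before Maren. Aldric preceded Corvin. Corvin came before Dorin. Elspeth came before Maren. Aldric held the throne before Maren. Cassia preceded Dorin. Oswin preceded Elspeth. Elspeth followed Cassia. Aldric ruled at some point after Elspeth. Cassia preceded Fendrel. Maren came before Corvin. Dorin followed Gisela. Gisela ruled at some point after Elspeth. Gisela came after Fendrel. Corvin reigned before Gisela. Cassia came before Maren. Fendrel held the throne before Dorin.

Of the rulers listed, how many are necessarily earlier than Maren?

Directly stated before Maren: Aldric, Cassia, Elspeth, and Fendrel.
Oswin reaches Maren via Oswin → Elspeth → Maren.
That's Aldric, Cassia, Elspeth, Fendrel, and Oswin — 5 in all.

5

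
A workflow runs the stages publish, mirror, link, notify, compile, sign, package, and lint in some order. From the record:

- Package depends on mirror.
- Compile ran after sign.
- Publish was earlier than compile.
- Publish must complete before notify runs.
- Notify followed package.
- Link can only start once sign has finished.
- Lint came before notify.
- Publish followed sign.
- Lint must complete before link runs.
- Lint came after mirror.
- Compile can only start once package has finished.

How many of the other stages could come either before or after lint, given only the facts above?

4

Forced before lint: mirror; forced after lint: link and notify.
That leaves compile, package, publish, and sign with no forced order relative to lint — 4.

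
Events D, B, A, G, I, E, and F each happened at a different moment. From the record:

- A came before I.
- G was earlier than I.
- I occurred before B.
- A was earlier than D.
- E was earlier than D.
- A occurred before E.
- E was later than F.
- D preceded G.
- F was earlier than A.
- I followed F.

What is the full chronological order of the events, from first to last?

The constraints fix every adjacent pair, so only one ordering works:
F → A → E → D → G → I → B.

F, A, E, D, G, I, B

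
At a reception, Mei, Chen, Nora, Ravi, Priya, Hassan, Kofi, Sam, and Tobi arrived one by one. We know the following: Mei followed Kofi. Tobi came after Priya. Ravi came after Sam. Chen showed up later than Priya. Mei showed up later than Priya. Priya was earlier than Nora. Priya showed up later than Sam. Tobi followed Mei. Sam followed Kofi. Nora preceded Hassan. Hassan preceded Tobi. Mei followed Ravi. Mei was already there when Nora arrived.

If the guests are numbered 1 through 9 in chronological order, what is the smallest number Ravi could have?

3

Kofi and Sam must both come before Ravi — 2 forced predecessors.
Nothing else is forced ahead of Ravi, so their earliest slot is position 2 + 1 = 3.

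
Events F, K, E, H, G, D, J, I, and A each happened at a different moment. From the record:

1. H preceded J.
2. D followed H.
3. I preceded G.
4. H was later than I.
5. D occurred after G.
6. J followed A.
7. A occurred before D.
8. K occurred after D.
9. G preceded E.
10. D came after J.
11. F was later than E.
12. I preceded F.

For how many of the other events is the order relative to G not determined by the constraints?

Forced before G: I; forced after G: D, E, F, and K.
That leaves A, H, and J with no forced order relative to G — 3.

3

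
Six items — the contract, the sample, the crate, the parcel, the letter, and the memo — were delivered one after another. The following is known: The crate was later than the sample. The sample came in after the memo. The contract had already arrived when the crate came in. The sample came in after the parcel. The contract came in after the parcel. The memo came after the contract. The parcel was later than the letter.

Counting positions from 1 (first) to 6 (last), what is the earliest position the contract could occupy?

3

The letter and the parcel must both come before the contract — 2 forced predecessors.
Nothing else is forced ahead of the contract, so its earliest slot is position 2 + 1 = 3.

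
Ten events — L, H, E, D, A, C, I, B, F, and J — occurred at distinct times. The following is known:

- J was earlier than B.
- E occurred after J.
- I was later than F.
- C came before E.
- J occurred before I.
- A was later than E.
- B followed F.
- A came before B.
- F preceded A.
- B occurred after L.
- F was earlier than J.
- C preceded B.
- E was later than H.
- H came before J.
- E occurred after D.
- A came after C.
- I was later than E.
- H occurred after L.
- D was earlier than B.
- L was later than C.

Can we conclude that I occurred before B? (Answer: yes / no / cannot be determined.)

No chain of stated constraints runs from I to B, and none runs from B to I either.
So the relative order of I and B is not fixed by the given facts.

cannot be determined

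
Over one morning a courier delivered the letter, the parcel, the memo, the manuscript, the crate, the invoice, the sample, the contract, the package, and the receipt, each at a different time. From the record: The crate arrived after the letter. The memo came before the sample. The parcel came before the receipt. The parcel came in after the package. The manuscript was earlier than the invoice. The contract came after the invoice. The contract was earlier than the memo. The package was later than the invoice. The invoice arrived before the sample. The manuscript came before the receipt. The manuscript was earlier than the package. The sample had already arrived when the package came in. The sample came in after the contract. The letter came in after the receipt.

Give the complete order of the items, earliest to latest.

the manuscript, the invoice, the contract, the memo, the sample, the package, the parcel, the receipt, the letter, the crate

The constraints fix every adjacent pair, so only one ordering works:
the manuscript → the invoice → the contract → the memo → the sample → the package → the parcel → the receipt → the letter → the crate.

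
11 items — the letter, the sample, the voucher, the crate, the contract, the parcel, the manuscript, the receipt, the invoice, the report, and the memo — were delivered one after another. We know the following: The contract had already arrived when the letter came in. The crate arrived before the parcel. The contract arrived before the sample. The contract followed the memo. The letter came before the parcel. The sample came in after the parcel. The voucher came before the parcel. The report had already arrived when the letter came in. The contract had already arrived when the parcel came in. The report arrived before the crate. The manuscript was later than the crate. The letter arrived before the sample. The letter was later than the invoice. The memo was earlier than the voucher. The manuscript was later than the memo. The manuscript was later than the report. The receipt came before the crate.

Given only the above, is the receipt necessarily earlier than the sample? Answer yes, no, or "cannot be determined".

yes

Chain the constraints: the receipt → the crate → the parcel → the sample. Each link is directly stated, so the receipt comes before the sample.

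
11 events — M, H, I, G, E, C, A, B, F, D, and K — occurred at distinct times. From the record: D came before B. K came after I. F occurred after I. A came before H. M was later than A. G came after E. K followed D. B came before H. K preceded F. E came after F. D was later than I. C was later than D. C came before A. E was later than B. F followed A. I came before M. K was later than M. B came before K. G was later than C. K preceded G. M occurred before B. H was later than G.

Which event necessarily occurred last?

H

Every other event has a chain of constraints placing it before H, so H is last.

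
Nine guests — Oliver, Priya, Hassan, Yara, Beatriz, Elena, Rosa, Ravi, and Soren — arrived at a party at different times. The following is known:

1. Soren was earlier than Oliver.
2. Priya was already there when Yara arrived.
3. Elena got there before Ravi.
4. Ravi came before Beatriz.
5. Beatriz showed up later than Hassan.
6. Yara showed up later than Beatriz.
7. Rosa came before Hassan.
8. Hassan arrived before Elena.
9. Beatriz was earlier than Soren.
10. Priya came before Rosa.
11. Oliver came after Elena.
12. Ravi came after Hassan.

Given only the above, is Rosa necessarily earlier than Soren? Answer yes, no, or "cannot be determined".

yes

Chain the constraints: Rosa → Hassan → Beatriz → Soren. Each link is directly stated, so Rosa comes before Soren.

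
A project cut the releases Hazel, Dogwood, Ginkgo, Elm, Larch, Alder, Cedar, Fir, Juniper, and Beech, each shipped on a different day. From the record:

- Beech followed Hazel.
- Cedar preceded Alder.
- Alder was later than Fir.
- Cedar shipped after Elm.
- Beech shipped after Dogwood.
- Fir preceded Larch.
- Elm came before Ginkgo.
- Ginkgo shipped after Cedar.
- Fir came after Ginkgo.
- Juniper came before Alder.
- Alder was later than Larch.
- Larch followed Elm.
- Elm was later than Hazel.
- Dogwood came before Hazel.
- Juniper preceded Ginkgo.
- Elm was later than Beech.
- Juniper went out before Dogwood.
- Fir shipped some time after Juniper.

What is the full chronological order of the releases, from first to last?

The constraints fix every adjacent pair, so only one ordering works:
Juniper → Dogwood → Hazel → Beech → Elm → Cedar → Ginkgo → Fir → Larch → Alder.

Juniper, Dogwood, Hazel, Beech, Elm, Cedar, Ginkgo, Fir, Larch, Alder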